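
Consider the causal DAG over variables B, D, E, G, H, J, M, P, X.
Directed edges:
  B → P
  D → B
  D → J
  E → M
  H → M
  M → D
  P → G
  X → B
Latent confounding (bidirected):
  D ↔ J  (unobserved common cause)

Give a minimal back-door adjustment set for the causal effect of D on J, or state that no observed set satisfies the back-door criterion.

D→J: no observed back-door set.

desc(D)\{D}={B,G,J,P}; candidates ⊆ {E,H,M,X}.
D↔J: latent back-door arc(s) into D.
size 0: {}; under {} D still reaches {E,H,J,M} ∋ J.
size 1: {E}, {H}, {M} …(+1); under {E} D still reaches {H,J,M} ∋ J.
size 2: {E,H}, {E,M}, {E,X} …(+3); under {E,H} D still reaches {J,M} ∋ J.
D↔J cannot be blocked by any observed set — no back-door set.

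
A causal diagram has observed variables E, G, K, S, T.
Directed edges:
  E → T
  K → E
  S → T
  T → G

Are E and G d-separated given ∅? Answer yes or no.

No — E and G are d-connected given ∅.

Bayes-Ball from E | ∅ reaches {G,K,T}.
G ∈ reach(E|∅) ⇒ E ⊥̸ G | ∅.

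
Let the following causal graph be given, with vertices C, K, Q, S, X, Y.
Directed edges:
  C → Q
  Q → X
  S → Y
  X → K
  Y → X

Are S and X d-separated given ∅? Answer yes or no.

Bayes-Ball from S | ∅ reaches {K,X,Y}.
X ∈ reach(S|∅) ⇒ S ⊥̸ X | ∅.

No — S and X are d-connected given ∅.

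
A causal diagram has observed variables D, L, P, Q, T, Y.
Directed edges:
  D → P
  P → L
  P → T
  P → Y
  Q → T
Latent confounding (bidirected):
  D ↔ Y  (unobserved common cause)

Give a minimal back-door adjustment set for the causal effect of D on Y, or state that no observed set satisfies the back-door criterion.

desc(D)\{D}={L,P,T,Y}; candidates ⊆ {Q}.
D↔Y: latent back-door arc(s) into D.
size 0: {}; under {} D still reaches {Y} ∋ Y.
size 1: {Q}; under {Q} D still reaches {Y} ∋ Y.
D↔Y cannot be blocked by any observed set — no back-door set.

D→Y: no observed back-door set.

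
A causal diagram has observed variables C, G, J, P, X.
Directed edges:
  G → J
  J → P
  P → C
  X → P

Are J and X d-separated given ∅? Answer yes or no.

Yes — J ⊥ X | ∅.

Bayes-Ball from J | ∅ reaches {C,G,P}.
X ∉ reach(J|∅) ⇒ J ⊥ X | ∅.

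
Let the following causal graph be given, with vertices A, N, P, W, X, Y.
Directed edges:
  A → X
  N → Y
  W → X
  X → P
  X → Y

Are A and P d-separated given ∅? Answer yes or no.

Bayes-Ball from A | ∅ reaches {P,X,Y}.
P ∈ reach(A|∅) ⇒ A ⊥̸ P | ∅.

No — A and P are d-connected given ∅.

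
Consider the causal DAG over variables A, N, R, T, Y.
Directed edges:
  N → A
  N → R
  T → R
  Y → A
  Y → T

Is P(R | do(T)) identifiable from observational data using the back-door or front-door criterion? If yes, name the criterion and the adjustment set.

P(R|do(T)): backdoor, adjust for ∅.

desc(T)\{T}={R}; candidates ⊆ {A,N,Y}.
∅: T⊥R given ∅ in G with T→· removed — back-door holds.
P(R|do(T)) = P(R|T) — no adjustment needed.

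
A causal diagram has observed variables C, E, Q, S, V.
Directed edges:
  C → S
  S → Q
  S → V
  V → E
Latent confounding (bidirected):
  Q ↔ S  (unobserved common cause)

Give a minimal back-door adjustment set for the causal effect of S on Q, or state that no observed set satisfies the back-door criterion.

S→Q: no observed back-door set.

desc(S)\{S}={E,Q,V}; candidates ⊆ {C}.
S↔Q: latent back-door arc(s) into S.
size 0: {}; under {} S still reaches {C,Q} ∋ Q.
size 1: {C}; under {C} S still reaches {Q} ∋ Q.
S↔Q cannot be blocked by any observed set — no back-door set.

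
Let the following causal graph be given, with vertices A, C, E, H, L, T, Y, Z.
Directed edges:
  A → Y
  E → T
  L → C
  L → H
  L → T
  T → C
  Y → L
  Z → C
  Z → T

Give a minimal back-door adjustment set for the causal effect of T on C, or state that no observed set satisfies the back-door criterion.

T→C: minimal back-door set {L, Z}.

desc(T)\{T}={C}; candidates ⊆ {A,E,H,L,Y,Z}.
size 0: {}; under {} T still reaches {A,C,E,H,L,Y,Z} ∋ C.
size 1: {A}, {E}, {H} …(+3); under {A} T still reaches {C,E,H,L,Y,Z} ∋ C.
{L,Z}: T⊥C given {L,Z} in G with T→· removed — back-door holds.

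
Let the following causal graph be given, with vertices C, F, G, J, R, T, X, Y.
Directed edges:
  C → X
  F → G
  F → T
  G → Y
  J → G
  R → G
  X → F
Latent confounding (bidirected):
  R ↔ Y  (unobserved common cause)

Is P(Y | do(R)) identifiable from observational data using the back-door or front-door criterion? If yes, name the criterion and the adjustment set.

desc(R)\{R}={G,Y}; candidates ⊆ {C,F,J,T,X}.
R↔Y: latent back-door arc(s) into R.
size 0: {}; under {} R still reaches {Y} ∋ Y.
size 1: {C}, {F}, {J} …(+2); under {C} R still reaches {Y} ∋ Y.
size 2: {C,F}, {C,J}, {C,T} …(+7); under {C,F} R still reaches {Y} ∋ Y.
R↔Y cannot be blocked by any observed set — no back-door set.
{G}: (i) intercepts every directed R→Y path; (ii) no back-door R→{G}; (iii) {R} blocks every back-door {G}→Y. Front-door holds.
P(Y|do(R)) = Σ_{G} P(G|R) Σ_{R'} P(Y|G,R')P(R').

P(Y|do(R)): frontdoor, adjust for {G}.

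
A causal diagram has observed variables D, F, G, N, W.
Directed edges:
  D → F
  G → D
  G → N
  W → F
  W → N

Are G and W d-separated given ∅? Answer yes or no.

Bayes-Ball from G | ∅ reaches {D,F,N}.
W ∉ reach(G|∅) ⇒ G ⊥ W | ∅.

Yes — G ⊥ W | ∅.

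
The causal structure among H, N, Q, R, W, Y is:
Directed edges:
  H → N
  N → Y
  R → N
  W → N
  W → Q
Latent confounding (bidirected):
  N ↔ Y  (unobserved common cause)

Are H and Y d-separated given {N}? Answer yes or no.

No — H and Y are d-connected given {N}.

Bayes-Ball from H | {N} reaches {Q,R,W,Y}.
Y ∈ reach(H|{N}) ⇒ H ⊥̸ Y | {N}.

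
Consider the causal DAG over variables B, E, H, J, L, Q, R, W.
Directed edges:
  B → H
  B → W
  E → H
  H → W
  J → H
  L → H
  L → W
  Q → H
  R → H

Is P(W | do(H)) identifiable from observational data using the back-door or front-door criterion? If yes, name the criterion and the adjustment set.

P(W|do(H)): backdoor, adjust for {B, L}.

desc(H)\{H}={W}; candidates ⊆ {B,E,J,L,Q,R}.
size 0: {}; under {} H still reaches {B,E,J,L,Q,R,W} ∋ W.
size 1: {B}, {E}, {J} …(+3); under {B} H still reaches {E,J,L,Q,R,W} ∋ W.
{B,L}: H⊥W given {B,L} in G with H→· removed — back-door holds.
P(W|do(H)) = Σ_{B,L} P(W|H,B,L)·P(B,L).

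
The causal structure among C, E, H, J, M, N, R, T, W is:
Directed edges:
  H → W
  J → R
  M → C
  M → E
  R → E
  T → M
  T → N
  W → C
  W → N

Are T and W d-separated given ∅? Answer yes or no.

Yes — T ⊥ W | ∅.

Bayes-Ball from T | ∅ reaches {C,E,M,N}.
W ∉ reach(T|∅) ⇒ T ⊥ W | ∅.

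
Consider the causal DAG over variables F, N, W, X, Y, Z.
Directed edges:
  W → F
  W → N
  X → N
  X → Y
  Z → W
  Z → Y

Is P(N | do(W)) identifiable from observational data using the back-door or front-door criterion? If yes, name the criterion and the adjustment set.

P(N|do(W)): backdoor, adjust for ∅.

desc(W)\{W}={F,N}; candidates ⊆ {X,Y,Z}.
∅: W⊥N given ∅ in G with W→· removed — back-door holds.
P(N|do(W)) = P(N|W) — no adjustment needed.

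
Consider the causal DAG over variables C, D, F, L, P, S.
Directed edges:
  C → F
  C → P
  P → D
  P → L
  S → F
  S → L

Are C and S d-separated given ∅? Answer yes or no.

Yes — C ⊥ S | ∅.

Bayes-Ball from C | ∅ reaches {D,F,L,P}.
S ∉ reach(C|∅) ⇒ C ⊥ S | ∅.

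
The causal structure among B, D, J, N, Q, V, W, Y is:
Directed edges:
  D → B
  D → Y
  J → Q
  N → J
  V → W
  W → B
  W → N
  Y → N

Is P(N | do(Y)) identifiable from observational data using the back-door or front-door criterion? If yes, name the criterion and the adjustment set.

desc(Y)\{Y}={J,N,Q}; candidates ⊆ {B,D,V,W}.
∅: Y⊥N given ∅ in G with Y→· removed — back-door holds.
P(N|do(Y)) = P(N|Y) — no adjustment needed.

P(N|do(Y)): backdoor, adjust for ∅.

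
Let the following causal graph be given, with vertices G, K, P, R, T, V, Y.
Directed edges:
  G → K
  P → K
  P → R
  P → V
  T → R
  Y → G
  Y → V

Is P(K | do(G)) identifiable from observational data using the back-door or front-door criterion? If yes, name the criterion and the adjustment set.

desc(G)\{G}={K}; candidates ⊆ {P,R,T,V,Y}.
∅: G⊥K given ∅ in G with G→· removed — back-door holds.
P(K|do(G)) = P(K|G) — no adjustment needed.

P(K|do(G)): backdoor, adjust for ∅.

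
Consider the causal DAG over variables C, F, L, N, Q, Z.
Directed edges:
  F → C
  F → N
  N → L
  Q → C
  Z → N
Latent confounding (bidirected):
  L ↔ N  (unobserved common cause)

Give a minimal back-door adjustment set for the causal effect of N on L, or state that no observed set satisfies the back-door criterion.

desc(N)\{N}={L}; candidates ⊆ {C,F,Q,Z}.
N↔L: latent back-door arc(s) into N.
size 0: {}; under {} N still reaches {C,F,L,Z} ∋ L.
size 1: {C}, {F}, {Q} …(+1); under {C} N still reaches {F,L,Q,Z} ∋ L.
size 2: {C,F}, {C,Q}, {C,Z} …(+3); under {C,F} N still reaches {L,Z} ∋ L.
N↔L cannot be blocked by any observed set — no back-door set.

N→L: no observed back-door set.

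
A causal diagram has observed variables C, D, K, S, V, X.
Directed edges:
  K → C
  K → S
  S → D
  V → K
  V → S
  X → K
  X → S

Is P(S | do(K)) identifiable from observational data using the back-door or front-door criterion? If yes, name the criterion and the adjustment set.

P(S|do(K)): backdoor, adjust for {V, X}.

desc(K)\{K}={C,D,S}; candidates ⊆ {V,X}.
size 0: {}; under {} K still reaches {D,S,V,X} ∋ S.
size 1: {V}, {X}; under {V} K still reaches {D,S,X} ∋ S.
{V,X}: K⊥S given {V,X} in G with K→· removed — back-door holds.
P(S|do(K)) = Σ_{V,X} P(S|K,V,X)·P(V,X).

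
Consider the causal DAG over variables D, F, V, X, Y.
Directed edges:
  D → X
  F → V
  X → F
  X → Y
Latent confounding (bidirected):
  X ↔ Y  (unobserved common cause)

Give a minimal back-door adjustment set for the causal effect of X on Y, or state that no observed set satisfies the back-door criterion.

desc(X)\{X}={F,V,Y}; candidates ⊆ {D}.
X↔Y: latent back-door arc(s) into X.
size 0: {}; under {} X still reaches {D,Y} ∋ Y.
size 1: {D}; under {D} X still reaches {Y} ∋ Y.
X↔Y cannot be blocked by any observed set — no back-door set.

X→Y: no observed back-door set.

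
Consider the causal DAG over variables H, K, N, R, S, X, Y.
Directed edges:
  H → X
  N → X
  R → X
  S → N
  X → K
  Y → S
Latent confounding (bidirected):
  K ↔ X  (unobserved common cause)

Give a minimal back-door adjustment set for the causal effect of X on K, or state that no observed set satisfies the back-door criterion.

X→K: no observed back-door set.

desc(X)\{X}={K}; candidates ⊆ {H,N,R,S,Y}.
X↔K: latent back-door arc(s) into X.
size 0: {}; under {} X still reaches {H,K,N,R,S,Y} ∋ K.
size 1: {H}, {N}, {R} …(+2); under {H} X still reaches {K,N,R,S,Y} ∋ K.
size 2: {H,N}, {H,R}, {H,S} …(+7); under {H,N} X still reaches {K,R} ∋ K.
X↔K cannot be blocked by any observed set — no back-door set.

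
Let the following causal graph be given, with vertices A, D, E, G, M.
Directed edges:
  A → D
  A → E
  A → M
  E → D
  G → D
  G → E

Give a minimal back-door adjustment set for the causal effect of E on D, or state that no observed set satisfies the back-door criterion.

E→D: minimal back-door set {A, G}.

desc(E)\{E}={D}; candidates ⊆ {A,G,M}.
size 0: {}; under {} E still reaches {A,D,G,M} ∋ D.
size 1: {A}, {G}, {M}; under {A} E still reaches {D,G} ∋ D.
{A,G}: E⊥D given {A,G} in G with E→· removed — back-door holds.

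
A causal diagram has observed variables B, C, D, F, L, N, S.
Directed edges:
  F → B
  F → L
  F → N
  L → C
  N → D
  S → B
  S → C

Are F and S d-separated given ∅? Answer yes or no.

Yes — F ⊥ S | ∅.

Bayes-Ball from F | ∅ reaches {B,C,D,L,N}.
S ∉ reach(F|∅) ⇒ F ⊥ S | ∅.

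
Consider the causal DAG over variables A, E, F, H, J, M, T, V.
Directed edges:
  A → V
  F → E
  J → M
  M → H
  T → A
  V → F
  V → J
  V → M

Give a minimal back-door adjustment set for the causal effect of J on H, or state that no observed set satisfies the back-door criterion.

desc(J)\{J}={H,M}; candidates ⊆ {A,E,F,T,V}.
size 0: {}; under {} J still reaches {A,E,F,H,M,T,V} ∋ H.
{V}: J⊥H given {V} in G with J→· removed — back-door holds.

J→H: minimal back-door set {V}.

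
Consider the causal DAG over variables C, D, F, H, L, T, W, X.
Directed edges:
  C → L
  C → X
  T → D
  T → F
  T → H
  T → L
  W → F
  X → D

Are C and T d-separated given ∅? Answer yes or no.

Yes — C ⊥ T | ∅.

Bayes-Ball from C | ∅ reaches {D,L,X}.
T ∉ reach(C|∅) ⇒ C ⊥ T | ∅.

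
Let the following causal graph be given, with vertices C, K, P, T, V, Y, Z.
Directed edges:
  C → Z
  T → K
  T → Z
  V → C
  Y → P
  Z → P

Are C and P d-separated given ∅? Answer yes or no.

Bayes-Ball from C | ∅ reaches {P,V,Z}.
P ∈ reach(C|∅) ⇒ C ⊥̸ P | ∅.

No — C and P are d-connected given ∅.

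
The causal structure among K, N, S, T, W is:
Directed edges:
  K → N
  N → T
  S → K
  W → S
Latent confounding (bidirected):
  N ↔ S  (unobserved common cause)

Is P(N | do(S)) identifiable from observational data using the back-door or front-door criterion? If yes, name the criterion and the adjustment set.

P(N|do(S)): frontdoor, adjust for {K}.

desc(S)\{S}={K,N,T}; candidates ⊆ {W}.
S↔N: latent back-door arc(s) into S.
size 0: {}; under {} S still reaches {N,T,W} ∋ N.
size 1: {W}; under {W} S still reaches {N,T} ∋ N.
S↔N cannot be blocked by any observed set — no back-door set.
{K}: (i) intercepts every directed S→N path; (ii) no back-door S→{K}; (iii) {S} blocks every back-door {K}→N. Front-door holds.
P(N|do(S)) = Σ_{K} P(K|S) Σ_{S'} P(N|K,S')P(S').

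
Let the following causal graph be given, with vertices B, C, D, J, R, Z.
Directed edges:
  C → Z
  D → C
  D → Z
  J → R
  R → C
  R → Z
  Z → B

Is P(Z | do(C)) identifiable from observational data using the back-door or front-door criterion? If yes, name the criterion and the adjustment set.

desc(C)\{C}={B,Z}; candidates ⊆ {D,J,R}.
size 0: {}; under {} C still reaches {B,D,J,R,Z} ∋ Z.
size 1: {D}, {J}, {R}; under {D} C still reaches {B,J,R,Z} ∋ Z.
{D,R}: C⊥Z given {D,R} in G with C→· removed — back-door holds.
P(Z|do(C)) = Σ_{D,R} P(Z|C,D,R)·P(D,R).

P(Z|do(C)): backdoor, adjust for {D, R}.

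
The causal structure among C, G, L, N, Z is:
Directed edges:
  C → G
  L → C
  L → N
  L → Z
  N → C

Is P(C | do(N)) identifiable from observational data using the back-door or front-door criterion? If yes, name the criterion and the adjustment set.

desc(N)\{N}={C,G}; candidates ⊆ {L,Z}.
size 0: {}; under {} N still reaches {C,G,L,Z} ∋ C.
{L}: N⊥C given {L} in G with N→· removed — back-door holds.
P(C|do(N)) = Σ_{L} P(C|N,L)·P(L).

P(C|do(N)): backdoor, adjust for {L}.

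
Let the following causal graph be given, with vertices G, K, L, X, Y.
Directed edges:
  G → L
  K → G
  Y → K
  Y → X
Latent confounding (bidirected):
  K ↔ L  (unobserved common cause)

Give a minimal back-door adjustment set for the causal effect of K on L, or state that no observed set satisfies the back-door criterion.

K→L: no observed back-door set.

desc(K)\{K}={G,L}; candidates ⊆ {X,Y}.
K↔L: latent back-door arc(s) into K.
size 0: {}; under {} K still reaches {L,X,Y} ∋ L.
size 1: {X}, {Y}; under {X} K still reaches {L,Y} ∋ L.
size 2: {X,Y}; under {X,Y} K still reaches {L} ∋ L.
K↔L cannot be blocked by any observed set — no back-door set.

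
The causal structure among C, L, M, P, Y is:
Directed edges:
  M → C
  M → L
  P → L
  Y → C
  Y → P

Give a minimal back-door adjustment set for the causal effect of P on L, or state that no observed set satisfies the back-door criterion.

desc(P)\{P}={L}; candidates ⊆ {C,M,Y}.
∅: P⊥L given ∅ in G with P→· removed — back-door holds.

P→L: minimal back-door set ∅.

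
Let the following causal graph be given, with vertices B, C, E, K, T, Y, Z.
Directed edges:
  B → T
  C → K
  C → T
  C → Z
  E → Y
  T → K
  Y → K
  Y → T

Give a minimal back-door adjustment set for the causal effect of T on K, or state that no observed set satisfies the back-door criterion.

desc(T)\{T}={K}; candidates ⊆ {B,C,E,Y,Z}.
size 0: {}; under {} T still reaches {B,C,E,K,Y,Z} ∋ K.
size 1: {B}, {C}, {E} …(+2); under {B} T still reaches {C,E,K,Y,Z} ∋ K.
{C,Y}: T⊥K given {C,Y} in G with T→· removed — back-door holds.

T→K: minimal back-door set {C, Y}.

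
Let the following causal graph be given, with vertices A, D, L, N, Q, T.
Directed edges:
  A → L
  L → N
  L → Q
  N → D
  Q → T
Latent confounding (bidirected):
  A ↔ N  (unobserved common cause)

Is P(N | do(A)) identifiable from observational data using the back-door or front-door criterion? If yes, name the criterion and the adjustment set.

P(N|do(A)): frontdoor, adjust for {L}.

desc(A)\{A}={D,L,N,Q,T}; candidates ⊆ {—}.
A↔N: latent back-door arc(s) into A.
size 0: {}; under {} A still reaches {D,N} ∋ N.
A↔N cannot be blocked by any observed set — no back-door set.
{L}: (i) intercepts every directed A→N path; (ii) no back-door A→{L}; (iii) {A} blocks every back-door {L}→N. Front-door holds.
P(N|do(A)) = Σ_{L} P(L|A) Σ_{A'} P(N|L,A')P(A').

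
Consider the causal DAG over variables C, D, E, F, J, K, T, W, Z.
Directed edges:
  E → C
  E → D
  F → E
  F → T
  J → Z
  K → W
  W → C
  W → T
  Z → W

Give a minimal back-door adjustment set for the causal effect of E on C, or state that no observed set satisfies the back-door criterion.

desc(E)\{E}={C,D}; candidates ⊆ {F,J,K,T,W,Z}.
∅: E⊥C given ∅ in G with E→· removed — back-door holds.

E→C: minimal back-door set ∅.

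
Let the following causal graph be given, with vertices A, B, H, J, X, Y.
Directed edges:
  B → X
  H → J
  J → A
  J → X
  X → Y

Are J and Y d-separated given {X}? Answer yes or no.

Yes — J ⊥ Y | {X}.

Bayes-Ball from J | {X} reaches {A,B,H}.
Y ∉ reach(J|{X}) ⇒ J ⊥ Y | {X}.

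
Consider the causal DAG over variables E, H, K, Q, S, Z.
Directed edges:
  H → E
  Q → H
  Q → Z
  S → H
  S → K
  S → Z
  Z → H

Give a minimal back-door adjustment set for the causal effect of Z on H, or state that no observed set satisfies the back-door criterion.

desc(Z)\{Z}={E,H}; candidates ⊆ {K,Q,S}.
size 0: {}; under {} Z still reaches {E,H,K,Q,S} ∋ H.
size 1: {K}, {Q}, {S}; under {K} Z still reaches {E,H,Q,S} ∋ H.
{Q,S}: Z⊥H given {Q,S} in G with Z→· removed — back-door holds.

Z→H: minimal back-door set {Q, S}.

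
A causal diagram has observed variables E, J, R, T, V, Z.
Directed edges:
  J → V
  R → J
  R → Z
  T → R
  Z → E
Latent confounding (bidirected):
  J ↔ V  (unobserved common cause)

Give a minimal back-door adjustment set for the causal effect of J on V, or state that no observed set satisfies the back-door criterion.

desc(J)\{J}={V}; candidates ⊆ {E,R,T,Z}.
J↔V: latent back-door arc(s) into J.
size 0: {}; under {} J still reaches {E,R,T,V,Z} ∋ V.
size 1: {E}, {R}, {T} …(+1); under {E} J still reaches {R,T,V,Z} ∋ V.
size 2: {E,R}, {E,T}, {E,Z} …(+3); under {E,R} J still reaches {V} ∋ V.
J↔V cannot be blocked by any observed set — no back-door set.

J→V: no observed back-door set.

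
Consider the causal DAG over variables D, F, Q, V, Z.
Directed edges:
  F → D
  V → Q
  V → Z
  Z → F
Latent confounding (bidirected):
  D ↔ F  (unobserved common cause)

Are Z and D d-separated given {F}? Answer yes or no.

Bayes-Ball from Z | {F} reaches {D,Q,V}.
D ∈ reach(Z|{F}) ⇒ Z ⊥̸ D | {F}.

No — Z and D are d-connected given {F}.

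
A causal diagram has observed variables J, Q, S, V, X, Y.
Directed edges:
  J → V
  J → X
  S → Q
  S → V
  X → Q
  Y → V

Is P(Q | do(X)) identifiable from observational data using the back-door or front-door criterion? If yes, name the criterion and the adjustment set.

desc(X)\{X}={Q}; candidates ⊆ {J,S,V,Y}.
∅: X⊥Q given ∅ in G with X→· removed — back-door holds.
P(Q|do(X)) = P(Q|X) — no adjustment needed.

P(Q|do(X)): backdoor, adjust for ∅.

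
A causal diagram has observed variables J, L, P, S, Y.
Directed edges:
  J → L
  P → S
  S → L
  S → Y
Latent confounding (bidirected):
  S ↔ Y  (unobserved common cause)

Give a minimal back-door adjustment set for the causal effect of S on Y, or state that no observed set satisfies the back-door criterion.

desc(S)\{S}={L,Y}; candidates ⊆ {J,P}.
S↔Y: latent back-door arc(s) into S.
size 0: {}; under {} S still reaches {P,Y} ∋ Y.
size 1: {J}, {P}; under {J} S still reaches {P,Y} ∋ Y.
size 2: {J,P}; under {J,P} S still reaches {Y} ∋ Y.
S↔Y cannot be blocked by any observed set — no back-door set.

S→Y: no observed back-door set.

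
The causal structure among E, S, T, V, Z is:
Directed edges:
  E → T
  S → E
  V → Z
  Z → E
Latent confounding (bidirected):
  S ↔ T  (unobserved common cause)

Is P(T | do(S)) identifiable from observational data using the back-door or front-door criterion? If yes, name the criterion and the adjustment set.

desc(S)\{S}={E,T}; candidates ⊆ {V,Z}.
S↔T: latent back-door arc(s) into S.
size 0: {}; under {} S still reaches {T} ∋ T.
size 1: {V}, {Z}; under {V} S still reaches {T} ∋ T.
size 2: {V,Z}; under {V,Z} S still reaches {T} ∋ T.
S↔T cannot be blocked by any observed set — no back-door set.
{E}: (i) intercepts every directed S→T path; (ii) no back-door S→{E}; (iii) {S} blocks every back-door {E}→T. Front-door holds.
P(T|do(S)) = Σ_{E} P(E|S) Σ_{S'} P(T|E,S')P(S').

P(T|do(S)): frontdoor, adjust for {E}.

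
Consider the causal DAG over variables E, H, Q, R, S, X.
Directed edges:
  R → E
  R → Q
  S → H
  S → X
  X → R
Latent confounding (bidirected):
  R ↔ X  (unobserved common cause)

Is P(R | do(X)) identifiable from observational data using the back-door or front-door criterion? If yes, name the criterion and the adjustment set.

P(R|do(X)): not identifiable (no BD/FD set).

desc(X)\{X}={E,Q,R}; candidates ⊆ {H,S}.
X↔R: latent back-door arc(s) into X.
size 0: {}; under {} X still reaches {E,H,Q,R,S} ∋ R.
size 1: {H}, {S}; under {H} X still reaches {E,Q,R,S} ∋ R.
size 2: {H,S}; under {H,S} X still reaches {E,Q,R} ∋ R.
X↔R cannot be blocked by any observed set — no back-door set.
No mediator lies on a directed X→…→R path.
Neither criterion identifies P(R|do(X)) in this graph.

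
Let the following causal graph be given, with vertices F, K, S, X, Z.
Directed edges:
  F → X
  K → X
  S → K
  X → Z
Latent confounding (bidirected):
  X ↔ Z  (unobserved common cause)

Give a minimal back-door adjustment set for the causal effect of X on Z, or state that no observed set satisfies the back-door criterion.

desc(X)\{X}={Z}; candidates ⊆ {F,K,S}.
X↔Z: latent back-door arc(s) into X.
size 0: {}; under {} X still reaches {F,K,S,Z} ∋ Z.
size 1: {F}, {K}, {S}; under {F} X still reaches {K,S,Z} ∋ Z.
size 2: {F,K}, {F,S}, {K,S}; under {F,K} X still reaches {Z} ∋ Z.
X↔Z cannot be blocked by any observed set — no back-door set.

X→Z: no observed back-door set.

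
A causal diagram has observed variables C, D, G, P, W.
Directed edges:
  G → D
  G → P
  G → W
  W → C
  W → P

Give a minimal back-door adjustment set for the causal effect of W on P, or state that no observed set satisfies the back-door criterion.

W→P: minimal back-door set {G}.

desc(W)\{W}={C,P}; candidates ⊆ {D,G}.
size 0: {}; under {} W still reaches {D,G,P} ∋ P.
{G}: W⊥P given {G} in G with W→· removed — back-door holds.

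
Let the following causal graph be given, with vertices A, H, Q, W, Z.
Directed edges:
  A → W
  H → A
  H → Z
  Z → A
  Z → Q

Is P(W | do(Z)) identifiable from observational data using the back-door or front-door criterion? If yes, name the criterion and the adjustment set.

P(W|do(Z)): backdoor, adjust for {H}.

desc(Z)\{Z}={A,Q,W}; candidates ⊆ {H}.
size 0: {}; under {} Z still reaches {A,H,W} ∋ W.
{H}: Z⊥W given {H} in G with Z→· removed — back-door holds.
P(W|do(Z)) = Σ_{H} P(W|Z,H)·P(H).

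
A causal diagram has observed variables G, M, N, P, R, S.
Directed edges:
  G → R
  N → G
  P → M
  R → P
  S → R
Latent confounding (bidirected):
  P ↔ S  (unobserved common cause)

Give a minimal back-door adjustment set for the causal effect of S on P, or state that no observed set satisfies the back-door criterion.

S→P: no observed back-door set.

desc(S)\{S}={M,P,R}; candidates ⊆ {G,N}.
S↔P: latent back-door arc(s) into S.
size 0: {}; under {} S still reaches {M,P} ∋ P.
size 1: {G}, {N}; under {G} S still reaches {M,P} ∋ P.
size 2: {G,N}; under {G,N} S still reaches {M,P} ∋ P.
S↔P cannot be blocked by any observed set — no back-door set.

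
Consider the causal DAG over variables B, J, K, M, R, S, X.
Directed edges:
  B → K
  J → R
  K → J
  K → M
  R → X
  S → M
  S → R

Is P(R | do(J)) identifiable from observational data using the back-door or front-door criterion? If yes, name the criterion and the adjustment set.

P(R|do(J)): backdoor, adjust for ∅.

desc(J)\{J}={R,X}; candidates ⊆ {B,K,M,S}.
∅: J⊥R given ∅ in G with J→· removed — back-door holds.
P(R|do(J)) = P(R|J) — no adjustment needed.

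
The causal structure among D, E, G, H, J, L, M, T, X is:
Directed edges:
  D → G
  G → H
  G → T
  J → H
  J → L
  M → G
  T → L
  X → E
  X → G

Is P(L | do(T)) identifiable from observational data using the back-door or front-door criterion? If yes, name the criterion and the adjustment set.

P(L|do(T)): backdoor, adjust for ∅.

desc(T)\{T}={L}; candidates ⊆ {D,E,G,H,J,M,X}.
∅: T⊥L given ∅ in G with T→· removed — back-door holds.
P(L|do(T)) = P(L|T) — no adjustment needed.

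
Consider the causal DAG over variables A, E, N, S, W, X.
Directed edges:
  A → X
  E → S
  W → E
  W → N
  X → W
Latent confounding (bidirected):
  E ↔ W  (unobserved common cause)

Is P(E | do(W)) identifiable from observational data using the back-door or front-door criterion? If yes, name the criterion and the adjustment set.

P(E|do(W)): not identifiable (no BD/FD set).

desc(W)\{W}={E,N,S}; candidates ⊆ {A,X}.
W↔E: latent back-door arc(s) into W.
size 0: {}; under {} W still reaches {A,E,S,X} ∋ E.
size 1: {A}, {X}; under {A} W still reaches {E,S,X} ∋ E.
size 2: {A,X}; under {A,X} W still reaches {E,S} ∋ E.
W↔E cannot be blocked by any observed set — no back-door set.
No mediator lies on a directed W→…→E path.
Neither criterion identifies P(E|do(W)) in this graph.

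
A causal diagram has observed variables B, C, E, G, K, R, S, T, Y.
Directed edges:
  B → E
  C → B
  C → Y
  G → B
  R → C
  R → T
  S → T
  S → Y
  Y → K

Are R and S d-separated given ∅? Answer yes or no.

Yes — R ⊥ S | ∅.

Bayes-Ball from R | ∅ reaches {B,C,E,K,T,Y}.
S ∉ reach(R|∅) ⇒ R ⊥ S | ∅.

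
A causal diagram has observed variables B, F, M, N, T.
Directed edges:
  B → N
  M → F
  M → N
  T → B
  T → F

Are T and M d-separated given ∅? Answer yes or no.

Bayes-Ball from T | ∅ reaches {B,F,N}.
M ∉ reach(T|∅) ⇒ T ⊥ M | ∅.

Yes — T ⊥ M | ∅.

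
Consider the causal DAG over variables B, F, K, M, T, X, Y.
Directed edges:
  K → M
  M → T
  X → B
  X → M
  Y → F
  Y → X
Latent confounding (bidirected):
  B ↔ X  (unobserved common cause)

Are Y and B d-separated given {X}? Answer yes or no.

Bayes-Ball from Y | {X} reaches {B,F}.
B ∈ reach(Y|{X}) ⇒ Y ⊥̸ B | {X}.

No — Y and B are d-connected given {X}.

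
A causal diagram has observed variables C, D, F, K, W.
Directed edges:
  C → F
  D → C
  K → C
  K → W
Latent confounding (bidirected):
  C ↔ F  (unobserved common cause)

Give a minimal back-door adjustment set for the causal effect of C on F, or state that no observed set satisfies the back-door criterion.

desc(C)\{C}={F}; candidates ⊆ {D,K,W}.
C↔F: latent back-door arc(s) into C.
size 0: {}; under {} C still reaches {D,F,K,W} ∋ F.
size 1: {D}, {K}, {W}; under {D} C still reaches {F,K,W} ∋ F.
size 2: {D,K}, {D,W}, {K,W}; under {D,K} C still reaches {F} ∋ F.
C↔F cannot be blocked by any observed set — no back-door set.

C→F: no observed back-door set.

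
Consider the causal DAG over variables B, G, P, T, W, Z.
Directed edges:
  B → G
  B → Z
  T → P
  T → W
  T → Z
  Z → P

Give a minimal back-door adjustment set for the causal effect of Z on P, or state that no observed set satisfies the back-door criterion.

Z→P: minimal back-door set {T}.

desc(Z)\{Z}={P}; candidates ⊆ {B,G,T,W}.
size 0: {}; under {} Z still reaches {B,G,P,T,W} ∋ P.
{T}: Z⊥P given {T} in G with Z→· removed — back-door holds.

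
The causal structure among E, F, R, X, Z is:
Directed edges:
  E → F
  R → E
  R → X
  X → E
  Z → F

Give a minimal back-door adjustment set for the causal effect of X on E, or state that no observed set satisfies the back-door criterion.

desc(X)\{X}={E,F}; candidates ⊆ {R,Z}.
size 0: {}; under {} X still reaches {E,F,R} ∋ E.
{R}: X⊥E given {R} in G with X→· removed — back-door holds.

X→E: minimal back-door set {R}.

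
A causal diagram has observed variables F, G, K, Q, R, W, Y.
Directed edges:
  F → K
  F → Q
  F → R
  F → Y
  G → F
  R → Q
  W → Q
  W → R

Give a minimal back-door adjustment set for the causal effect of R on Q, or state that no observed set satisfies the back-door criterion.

R→Q: minimal back-door set {F, W}.

desc(R)\{R}={Q}; candidates ⊆ {F,G,K,W,Y}.
size 0: {}; under {} R still reaches {F,G,K,Q,W,Y} ∋ Q.
size 1: {F}, {G}, {K} …(+2); under {F} R still reaches {Q,W} ∋ Q.
{F,W}: R⊥Q given {F,W} in G with R→· removed — back-door holds.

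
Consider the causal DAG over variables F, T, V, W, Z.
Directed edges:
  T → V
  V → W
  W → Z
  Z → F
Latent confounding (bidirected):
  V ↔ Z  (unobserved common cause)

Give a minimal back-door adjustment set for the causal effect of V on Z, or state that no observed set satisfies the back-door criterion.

V→Z: no observed back-door set.

desc(V)\{V}={F,W,Z}; candidates ⊆ {T}.
V↔Z: latent back-door arc(s) into V.
size 0: {}; under {} V still reaches {F,T,Z} ∋ Z.
size 1: {T}; under {T} V still reaches {F,Z} ∋ Z.
V↔Z cannot be blocked by any observed set — no back-door set.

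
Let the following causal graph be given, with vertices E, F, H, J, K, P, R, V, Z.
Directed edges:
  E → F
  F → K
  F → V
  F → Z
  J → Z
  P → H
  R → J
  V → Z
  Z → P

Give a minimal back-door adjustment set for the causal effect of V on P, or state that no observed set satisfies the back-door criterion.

V→P: minimal back-door set {F}.

desc(V)\{V}={H,P,Z}; candidates ⊆ {E,F,J,K,R}.
size 0: {}; under {} V still reaches {E,F,H,K,P,Z} ∋ P.
{F}: V⊥P given {F} in G with V→· removed — back-door holds.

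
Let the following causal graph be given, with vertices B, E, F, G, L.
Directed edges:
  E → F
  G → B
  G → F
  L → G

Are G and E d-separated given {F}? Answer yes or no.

No — G and E are d-connected given {F}.

Bayes-Ball from G | {F} reaches {B,E,L}.
E ∈ reach(G|{F}) ⇒ G ⊥̸ E | {F}.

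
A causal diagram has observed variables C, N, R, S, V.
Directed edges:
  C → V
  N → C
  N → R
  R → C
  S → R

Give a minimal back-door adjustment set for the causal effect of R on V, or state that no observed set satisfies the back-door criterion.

desc(R)\{R}={C,V}; candidates ⊆ {N,S}.
size 0: {}; under {} R still reaches {C,N,S,V} ∋ V.
{N}: R⊥V given {N} in G with R→· removed — back-door holds.

R→V: minimal back-door set {N}.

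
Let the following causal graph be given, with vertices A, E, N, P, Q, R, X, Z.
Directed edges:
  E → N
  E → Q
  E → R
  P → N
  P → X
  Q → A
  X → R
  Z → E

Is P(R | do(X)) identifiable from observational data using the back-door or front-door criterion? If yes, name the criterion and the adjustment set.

desc(X)\{X}={R}; candidates ⊆ {A,E,N,P,Q,Z}.
∅: X⊥R given ∅ in G with X→· removed — back-door holds.
P(R|do(X)) = P(R|X) — no adjustment needed.

P(R|do(X)): backdoor, adjust for ∅.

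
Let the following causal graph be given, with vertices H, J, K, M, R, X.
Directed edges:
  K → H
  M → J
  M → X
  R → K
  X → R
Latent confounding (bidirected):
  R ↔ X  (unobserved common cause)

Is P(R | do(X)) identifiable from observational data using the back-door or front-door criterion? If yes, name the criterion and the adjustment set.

desc(X)\{X}={H,K,R}; candidates ⊆ {J,M}.
X↔R: latent back-door arc(s) into X.
size 0: {}; under {} X still reaches {H,J,K,M,R} ∋ R.
size 1: {J}, {M}; under {J} X still reaches {H,K,M,R} ∋ R.
size 2: {J,M}; under {J,M} X still reaches {H,K,R} ∋ R.
X↔R cannot be blocked by any observed set — no back-door set.
No mediator lies on a directed X→…→R path.
Neither criterion identifies P(R|do(X)) in this graph.

P(R|do(X)): not identifiable (no BD/FD set).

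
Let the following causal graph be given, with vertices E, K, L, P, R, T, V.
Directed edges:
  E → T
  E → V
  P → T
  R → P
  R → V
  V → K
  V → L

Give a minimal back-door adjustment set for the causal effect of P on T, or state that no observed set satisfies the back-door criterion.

desc(P)\{P}={T}; candidates ⊆ {E,K,L,R,V}.
∅: P⊥T given ∅ in G with P→· removed — back-door holds.

P→T: minimal back-door set ∅.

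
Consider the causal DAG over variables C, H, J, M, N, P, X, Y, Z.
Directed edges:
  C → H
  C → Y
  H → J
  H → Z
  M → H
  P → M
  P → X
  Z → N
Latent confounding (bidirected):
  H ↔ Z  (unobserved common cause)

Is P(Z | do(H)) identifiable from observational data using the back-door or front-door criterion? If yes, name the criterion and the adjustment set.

P(Z|do(H)): not identifiable (no BD/FD set).

desc(H)\{H}={J,N,Z}; candidates ⊆ {C,M,P,X,Y}.
H↔Z: latent back-door arc(s) into H.
size 0: {}; under {} H still reaches {C,M,N,P,X,Y,Z} ∋ Z.
size 1: {C}, {M}, {P} …(+2); under {C} H still reaches {M,N,P,X,Z} ∋ Z.
size 2: {C,M}, {C,P}, {C,X} …(+7); under {C,M} H still reaches {N,Z} ∋ Z.
H↔Z cannot be blocked by any observed set — no back-door set.
No mediator lies on a directed H→…→Z path.
Neither criterion identifies P(Z|do(H)) in this graph.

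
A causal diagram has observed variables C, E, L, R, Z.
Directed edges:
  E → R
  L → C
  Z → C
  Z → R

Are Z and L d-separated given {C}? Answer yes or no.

No — Z and L are d-connected given {C}.

Bayes-Ball from Z | {C} reaches {L,R}.
L ∈ reach(Z|{C}) ⇒ Z ⊥̸ L | {C}.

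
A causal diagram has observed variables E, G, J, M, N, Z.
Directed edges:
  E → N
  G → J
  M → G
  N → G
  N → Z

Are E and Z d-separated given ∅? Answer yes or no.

Bayes-Ball from E | ∅ reaches {G,J,N,Z}.
Z ∈ reach(E|∅) ⇒ E ⊥̸ Z | ∅.

No — E and Z are d-connected given ∅.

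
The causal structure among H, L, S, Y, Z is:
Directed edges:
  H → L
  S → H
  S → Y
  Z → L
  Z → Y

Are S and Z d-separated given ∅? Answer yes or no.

Yes — S ⊥ Z | ∅.

Bayes-Ball from S | ∅ reaches {H,L,Y}.
Z ∉ reach(S|∅) ⇒ S ⊥ Z | ∅.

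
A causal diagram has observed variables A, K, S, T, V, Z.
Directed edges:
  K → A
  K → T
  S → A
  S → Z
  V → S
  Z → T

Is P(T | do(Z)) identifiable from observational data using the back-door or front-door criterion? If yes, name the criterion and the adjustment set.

P(T|do(Z)): backdoor, adjust for ∅.

desc(Z)\{Z}={T}; candidates ⊆ {A,K,S,V}.
∅: Z⊥T given ∅ in G with Z→· removed — back-door holds.
P(T|do(Z)) = P(T|Z) — no adjustment needed.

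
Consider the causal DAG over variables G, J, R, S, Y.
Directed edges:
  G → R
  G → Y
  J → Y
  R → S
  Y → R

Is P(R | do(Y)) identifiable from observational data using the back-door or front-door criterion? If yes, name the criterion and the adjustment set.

desc(Y)\{Y}={R,S}; candidates ⊆ {G,J}.
size 0: {}; under {} Y still reaches {G,J,R,S} ∋ R.
{G}: Y⊥R given {G} in G with Y→· removed — back-door holds.
P(R|do(Y)) = Σ_{G} P(R|Y,G)·P(G).

P(R|do(Y)): backdoor, adjust for {G}.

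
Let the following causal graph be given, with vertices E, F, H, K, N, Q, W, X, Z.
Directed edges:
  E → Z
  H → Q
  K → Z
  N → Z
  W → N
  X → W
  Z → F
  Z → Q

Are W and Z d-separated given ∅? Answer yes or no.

Bayes-Ball from W | ∅ reaches {F,N,Q,X,Z}.
Z ∈ reach(W|∅) ⇒ W ⊥̸ Z | ∅.

No — W and Z are d-connected given ∅.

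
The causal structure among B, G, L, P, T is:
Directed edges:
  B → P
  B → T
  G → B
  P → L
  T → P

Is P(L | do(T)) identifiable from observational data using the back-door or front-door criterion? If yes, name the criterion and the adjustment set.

P(L|do(T)): backdoor, adjust for {B}.

desc(T)\{T}={L,P}; candidates ⊆ {B,G}.
size 0: {}; under {} T still reaches {B,G,L,P} ∋ L.
{B}: T⊥L given {B} in G with T→· removed — back-door holds.
P(L|do(T)) = Σ_{B} P(L|T,B)·P(B).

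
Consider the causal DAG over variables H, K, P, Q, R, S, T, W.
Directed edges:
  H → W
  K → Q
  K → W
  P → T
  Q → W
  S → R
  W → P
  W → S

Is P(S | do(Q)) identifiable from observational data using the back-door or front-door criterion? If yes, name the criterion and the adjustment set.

P(S|do(Q)): backdoor, adjust for {K}.

desc(Q)\{Q}={P,R,S,T,W}; candidates ⊆ {H,K}.
size 0: {}; under {} Q still reaches {K,P,R,S,T,W} ∋ S.
{K}: Q⊥S given {K} in G with Q→· removed — back-door holds.
P(S|do(Q)) = Σ_{K} P(S|Q,K)·P(K).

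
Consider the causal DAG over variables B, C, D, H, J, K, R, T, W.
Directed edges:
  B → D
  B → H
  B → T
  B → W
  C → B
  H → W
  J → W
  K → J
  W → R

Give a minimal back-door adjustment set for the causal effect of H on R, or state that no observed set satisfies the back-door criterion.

desc(H)\{H}={R,W}; candidates ⊆ {B,C,D,J,K,T}.
size 0: {}; under {} H still reaches {B,C,D,R,T,W} ∋ R.
{B}: H⊥R given {B} in G with H→· removed — back-door holds.

H→R: minimal back-door set {B}.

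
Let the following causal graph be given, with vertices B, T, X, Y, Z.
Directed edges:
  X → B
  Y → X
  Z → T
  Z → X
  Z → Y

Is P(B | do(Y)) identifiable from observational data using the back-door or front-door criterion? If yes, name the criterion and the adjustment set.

desc(Y)\{Y}={B,X}; candidates ⊆ {T,Z}.
size 0: {}; under {} Y still reaches {B,T,X,Z} ∋ B.
{Z}: Y⊥B given {Z} in G with Y→· removed — back-door holds.
P(B|do(Y)) = Σ_{Z} P(B|Y,Z)·P(Z).

P(B|do(Y)): backdoor, adjust for {Z}.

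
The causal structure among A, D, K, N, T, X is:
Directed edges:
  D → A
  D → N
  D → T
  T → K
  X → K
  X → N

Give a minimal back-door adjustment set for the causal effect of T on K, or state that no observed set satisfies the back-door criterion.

desc(T)\{T}={K}; candidates ⊆ {A,D,N,X}.
∅: T⊥K given ∅ in G with T→· removed — back-door holds.

T→K: minimal back-door set ∅.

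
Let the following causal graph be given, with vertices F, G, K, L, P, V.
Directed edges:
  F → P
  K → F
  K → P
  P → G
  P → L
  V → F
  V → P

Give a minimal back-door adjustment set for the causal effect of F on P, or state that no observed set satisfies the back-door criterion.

F→P: minimal back-door set {K, V}.

desc(F)\{F}={G,L,P}; candidates ⊆ {K,V}.
size 0: {}; under {} F still reaches {G,K,L,P,V} ∋ P.
size 1: {K}, {V}; under {K} F still reaches {G,L,P,V} ∋ P.
{K,V}: F⊥P given {K,V} in G with F→· removed — back-door holds.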